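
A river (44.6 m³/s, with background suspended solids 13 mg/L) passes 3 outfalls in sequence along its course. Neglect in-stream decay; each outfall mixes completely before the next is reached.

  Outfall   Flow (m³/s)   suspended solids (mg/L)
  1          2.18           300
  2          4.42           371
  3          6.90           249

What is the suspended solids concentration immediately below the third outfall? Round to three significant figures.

79.0 mg/L

Outfall 1: combined Q = 46.78 m³/s; C = (44.60·13.00 + 2.180·300.0)/46.78 = 26.37 mg/L.
Outfall 2: combined Q = 51.20 m³/s; C = (46.78·26.37 + 4.420·371.0)/51.20 = 56.13 mg/L.
Outfall 3: combined Q = 58.10 m³/s; C = (51.20·56.13 + 6.900·249.0)/58.10 = 79.03 mg/L.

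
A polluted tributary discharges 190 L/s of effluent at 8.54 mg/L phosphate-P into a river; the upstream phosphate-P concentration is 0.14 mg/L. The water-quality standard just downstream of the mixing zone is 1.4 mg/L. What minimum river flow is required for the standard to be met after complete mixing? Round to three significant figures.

Set C_mix = 1.4: (Q·0.1400 + 190.0·8.540) / (Q + 190.0) = 1.4
→ Q = 190.0·(8.540 − 1.4)/(1.4 − 0.1400) = 1077 L/s.

1080 L/s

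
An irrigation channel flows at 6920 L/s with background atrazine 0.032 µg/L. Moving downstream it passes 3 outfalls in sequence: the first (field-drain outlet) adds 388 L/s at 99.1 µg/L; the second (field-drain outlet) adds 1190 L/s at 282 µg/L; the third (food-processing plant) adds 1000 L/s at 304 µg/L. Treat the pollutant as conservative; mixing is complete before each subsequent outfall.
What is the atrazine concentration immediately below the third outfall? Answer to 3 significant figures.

Outfall 1: combined Q = 7308 L/s; C = (6920·0.03200 + 388.0·99.10)/7308 = 5.292 µg/L.
Outfall 2: combined Q = 8498 L/s; C = (7308·5.292 + 1190·282.0)/8498 = 44.04 µg/L.
Outfall 3: combined Q = 9498 L/s; C = (8498·44.04 + 1000·304.0)/9498 = 71.41 µg/L.

71.4 µg/L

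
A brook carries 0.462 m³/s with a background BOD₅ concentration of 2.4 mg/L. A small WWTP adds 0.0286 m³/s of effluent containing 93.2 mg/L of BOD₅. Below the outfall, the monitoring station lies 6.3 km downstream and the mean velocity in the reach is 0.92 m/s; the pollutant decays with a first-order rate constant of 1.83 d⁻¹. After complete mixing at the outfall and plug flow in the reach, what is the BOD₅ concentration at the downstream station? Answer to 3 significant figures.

Conservation of mass: C = (0.4620·2.400 + 0.02860·93.20) / 0.4906 = 3.774/0.4906 = 7.693 mg/L.
Travel time t = 6.3·1000 / 0.92 = 6848 s = 1.902 h.
Decay over the reach: 7.693·exp(−kt) = 7.693·0.8650 = 6.655 mg/L.

6.65 mg/L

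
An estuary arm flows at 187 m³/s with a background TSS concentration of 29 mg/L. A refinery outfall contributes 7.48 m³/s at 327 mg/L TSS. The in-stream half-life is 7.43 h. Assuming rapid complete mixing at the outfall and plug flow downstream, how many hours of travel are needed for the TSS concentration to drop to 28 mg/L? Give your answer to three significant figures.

Flow-weighted average: C = (187.0·29.00 + 7.480·327.0) / 194.5 = 7869/194.5 = 40.46 mg/L.
Half-life 7.43 h → k = ln 2 / 7.43 = 0.09329 h⁻¹ = 2.239 d⁻¹.
40.46·exp(−k·t) = 28 → t = ln(40.46/28)/k = 14210 s = 3.946 h.

3.95 h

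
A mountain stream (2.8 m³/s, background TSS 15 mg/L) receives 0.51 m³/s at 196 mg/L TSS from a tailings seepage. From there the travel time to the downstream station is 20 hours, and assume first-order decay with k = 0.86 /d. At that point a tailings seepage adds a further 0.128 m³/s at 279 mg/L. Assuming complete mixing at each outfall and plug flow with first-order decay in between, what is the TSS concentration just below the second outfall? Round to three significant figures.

Flow-weighted average: C = (2.800·15.00 + 0.5100·196.0) / 3.310 = 142.0/3.310 = 42.89 mg/L; combined flow 3.310 m³/s.
Applying C = C₀e^(−kt): 42.89 × 0.4884 = 20.95 mg/L.
Second outfall: C = (3.310·20.95 + 0.1280·279.0)/3.438 = 30.55 mg/L.

30.6 mg/L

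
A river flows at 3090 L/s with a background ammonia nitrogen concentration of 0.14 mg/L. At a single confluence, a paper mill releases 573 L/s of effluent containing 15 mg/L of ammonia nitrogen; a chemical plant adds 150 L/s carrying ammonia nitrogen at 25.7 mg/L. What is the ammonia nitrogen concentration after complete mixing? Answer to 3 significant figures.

After mixing, C = (3090·0.1400 + 573.0·15.00 + 150.0·25.70) / 3813 = 12880/3813 = 3.379 mg/L.

3.38 mg/L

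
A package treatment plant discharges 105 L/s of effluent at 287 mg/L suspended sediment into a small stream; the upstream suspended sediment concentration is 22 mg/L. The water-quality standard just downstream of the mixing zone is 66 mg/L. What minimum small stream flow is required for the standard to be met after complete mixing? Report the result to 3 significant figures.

Set C_mix = 66: (Q·22.00 + 105.0·287.0) / (Q + 105.0) = 66
→ Q = 105.0·(287.0 − 66)/(66 − 22.00) = 527.4 L/s.

527 L/s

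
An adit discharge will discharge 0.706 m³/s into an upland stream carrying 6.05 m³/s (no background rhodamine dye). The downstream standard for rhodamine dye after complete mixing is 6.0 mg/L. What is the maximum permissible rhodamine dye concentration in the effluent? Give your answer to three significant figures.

57.4 mg/L

At the limit, (Qr·Cr + Qe·Cₑ)/(Qr + Qe) = 6.0:
Cₑ = (6.756·6.0 − 6.050·0) / 0.7060 = 57.42 mg/L.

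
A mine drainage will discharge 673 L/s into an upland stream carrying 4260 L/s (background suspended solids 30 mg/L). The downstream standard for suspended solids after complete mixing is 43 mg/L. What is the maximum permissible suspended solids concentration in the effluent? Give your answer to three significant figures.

At the limit, (Qr·Cr + Qe·Cₑ)/(Qr + Qe) = 43:
Cₑ = (4933·43 − 4260·30.00) / 673.0 = 125.3 mg/L.

125 mg/L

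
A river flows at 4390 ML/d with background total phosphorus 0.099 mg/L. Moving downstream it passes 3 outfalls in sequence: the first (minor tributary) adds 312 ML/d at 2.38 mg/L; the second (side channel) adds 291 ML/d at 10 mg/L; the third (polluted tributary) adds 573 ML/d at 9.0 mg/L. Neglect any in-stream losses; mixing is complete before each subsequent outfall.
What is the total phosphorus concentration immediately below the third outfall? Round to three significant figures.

After outfall 1: Q = 4390 + 312.0 = 4702 ML/d; C = (4390·0.09900 + 312.0·2.380)/4702 = 0.2504 mg/L.
After outfall 2: Q = 4702 + 291.0 = 4993 ML/d; C = (4702·0.2504 + 291.0·10.00)/4993 = 0.8186 mg/L.
After outfall 3: Q = 4993 + 573.0 = 5566 ML/d; C = (4993·0.8186 + 573.0·9.000)/5566 = 1.661 mg/L.

1.66 mg/L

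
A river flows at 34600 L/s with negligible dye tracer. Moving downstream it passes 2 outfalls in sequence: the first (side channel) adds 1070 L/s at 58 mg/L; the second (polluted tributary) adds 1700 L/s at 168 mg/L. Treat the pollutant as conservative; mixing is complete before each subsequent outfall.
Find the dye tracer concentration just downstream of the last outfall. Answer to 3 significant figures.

9.30 mg/L

Below outfall 1: Q → 35670 L/s, C = (34600·0 + 1070·58.00)/35670 = 1.740 mg/L.
Below outfall 2: Q → 37370 L/s, C = (35670·1.740 + 1700·168.0)/37370 = 9.303 mg/L.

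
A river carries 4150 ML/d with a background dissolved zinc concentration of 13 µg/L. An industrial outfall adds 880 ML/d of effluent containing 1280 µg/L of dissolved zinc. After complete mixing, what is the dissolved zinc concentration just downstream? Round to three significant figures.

Flow-weighted average: C = (4150·13.00 + 880.0·1280) / 5030 = 1180000/5030 = 234.7 µg/L.

235 µg/L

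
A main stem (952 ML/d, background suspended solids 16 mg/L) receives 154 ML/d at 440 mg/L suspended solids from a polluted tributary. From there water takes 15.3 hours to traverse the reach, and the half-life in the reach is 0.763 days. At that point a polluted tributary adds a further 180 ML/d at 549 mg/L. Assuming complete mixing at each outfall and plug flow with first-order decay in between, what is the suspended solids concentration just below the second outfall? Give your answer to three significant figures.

113 mg/L

After mixing, C = (952.0·16.00 + 154.0·440.0) / 1106 = 82990/1106 = 75.04 mg/L; combined flow 1106 ML/d.
Half-life 0.763 d → k = ln 2 / 0.763 = 0.9084 d⁻¹.
Decay over the reach: 75.04·exp(−kt) = 75.04·0.5604 = 42.05 mg/L.
At the second outfall, C = (1106·42.05 + 180.0·549.0) / (1106 + 180.0) = 113.0 mg/L.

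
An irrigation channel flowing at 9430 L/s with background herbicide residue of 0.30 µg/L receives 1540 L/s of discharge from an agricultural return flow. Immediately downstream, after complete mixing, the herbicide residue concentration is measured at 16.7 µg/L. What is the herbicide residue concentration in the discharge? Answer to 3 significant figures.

117 µg/L

Mass balance: 9430·0.3000 + 1540·Cₑ = 10970·16.70
→ Cₑ = (10970·16.70 − 9430·0.3000) / 1540 = 117.1 µg/L.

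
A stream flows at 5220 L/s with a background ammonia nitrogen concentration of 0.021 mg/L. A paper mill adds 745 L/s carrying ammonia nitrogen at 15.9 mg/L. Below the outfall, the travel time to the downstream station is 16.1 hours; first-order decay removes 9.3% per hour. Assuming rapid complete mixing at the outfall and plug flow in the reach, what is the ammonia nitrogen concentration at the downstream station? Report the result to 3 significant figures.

Flow-weighted average: C = (5220·0.02100 + 745.0·15.90) / 5965 = 11960/5965 = 2.004 mg/L.
9.3%/h lost → k = −ln(1 − 0.093) = 0.09761 h⁻¹.
Applying C = C₀e^(−kt): 2.004 × 0.2077 = 0.4163 mg/L.

0.416 mg/L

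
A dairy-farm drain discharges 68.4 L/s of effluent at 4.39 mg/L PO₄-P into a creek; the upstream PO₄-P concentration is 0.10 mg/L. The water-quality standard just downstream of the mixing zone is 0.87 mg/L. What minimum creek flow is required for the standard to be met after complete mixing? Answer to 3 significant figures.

Set C_mix = 0.87: (Q·0.1000 + 68.40·4.390) / (Q + 68.40) = 0.87
→ Q = 68.40·(4.390 − 0.87)/(0.87 − 0.1000) = 312.7 L/s.

313 L/s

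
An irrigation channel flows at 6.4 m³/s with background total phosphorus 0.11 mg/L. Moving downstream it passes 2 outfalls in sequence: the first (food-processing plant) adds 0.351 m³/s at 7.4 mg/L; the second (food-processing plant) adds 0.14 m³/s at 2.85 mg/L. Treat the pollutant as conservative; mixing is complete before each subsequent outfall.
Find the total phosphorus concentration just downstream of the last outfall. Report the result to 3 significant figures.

0.537 mg/L

Outfall 1: combined Q = 6.751 m³/s; C = (6.400·0.1100 + 0.3510·7.400)/6.751 = 0.4890 mg/L.
Outfall 2: combined Q = 6.891 m³/s; C = (6.751·0.4890 + 0.1400·2.850)/6.891 = 0.5370 mg/L.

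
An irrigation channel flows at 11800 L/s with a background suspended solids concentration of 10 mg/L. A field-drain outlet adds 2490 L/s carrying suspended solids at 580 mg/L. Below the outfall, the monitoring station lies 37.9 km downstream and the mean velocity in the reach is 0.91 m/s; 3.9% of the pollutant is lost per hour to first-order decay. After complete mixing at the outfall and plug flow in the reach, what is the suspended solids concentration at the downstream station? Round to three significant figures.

After mixing, C = (11800·10.00 + 2490·580.0) / 14290 = 1562000/14290 = 109.3 mg/L.
Travel time t = 37.9·1000 / 0.91 = 41650 s = 11.57 h.
3.9%/h lost → k = −ln(1 − 0.039) = 0.03978 h⁻¹.
First-order decay: C = 109.3·exp(−k·t) = 109.3·0.6311 = 69.00 mg/L.

69.0 mg/L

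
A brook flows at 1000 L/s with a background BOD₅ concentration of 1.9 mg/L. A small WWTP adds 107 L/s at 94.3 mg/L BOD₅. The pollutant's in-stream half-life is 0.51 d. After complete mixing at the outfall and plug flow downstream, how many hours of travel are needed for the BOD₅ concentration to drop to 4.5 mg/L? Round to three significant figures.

After mixing, C = (1000·1.900 + 107.0·94.30) / 1107 = 11990/1107 = 10.83 mg/L.
Half-life 0.51 d → k = ln 2 / 0.51 = 1.359 d⁻¹.
10.83·exp(−k·t) = 4.5 → t = ln(10.83/4.5)/k = 55840 s = 15.51 h.

15.5 h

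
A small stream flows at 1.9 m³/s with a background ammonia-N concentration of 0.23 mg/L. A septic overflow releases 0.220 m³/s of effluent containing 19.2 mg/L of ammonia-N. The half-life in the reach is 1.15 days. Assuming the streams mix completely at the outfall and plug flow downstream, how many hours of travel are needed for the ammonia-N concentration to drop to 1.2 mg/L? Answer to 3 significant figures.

24.1 h

After mixing, C = (1.900·0.2300 + 0.2200·19.20) / 2.120 = 4.661/2.120 = 2.199 mg/L.
Half-life 1.15 d → k = ln 2 / 1.15 = 0.6027 d⁻¹.
2.199·exp(−k·t) = 1.2 → t = ln(2.199/1.2)/k = 86800 s = 24.11 h.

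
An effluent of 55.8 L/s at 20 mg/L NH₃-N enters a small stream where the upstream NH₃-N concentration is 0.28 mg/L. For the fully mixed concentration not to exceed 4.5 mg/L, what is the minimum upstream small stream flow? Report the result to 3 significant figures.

Set C_mix = 4.5: (Q·0.2800 + 55.80·20.00) / (Q + 55.80) = 4.5
→ Q = 55.80·(20.00 − 4.5)/(4.5 − 0.2800) = 205.0 L/s.

205 L/s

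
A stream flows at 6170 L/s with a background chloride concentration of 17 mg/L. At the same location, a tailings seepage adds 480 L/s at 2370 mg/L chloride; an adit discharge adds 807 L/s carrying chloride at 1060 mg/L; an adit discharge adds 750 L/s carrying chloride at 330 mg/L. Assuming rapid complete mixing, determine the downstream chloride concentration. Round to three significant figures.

Mixed concentration C = ΣQC/ΣQ = (6170·17.00 + 480.0·2370 + 807.0·1060 + 750.0·330.0) / 8207 = 2345000/8207 = 285.8 mg/L.

286 mg/L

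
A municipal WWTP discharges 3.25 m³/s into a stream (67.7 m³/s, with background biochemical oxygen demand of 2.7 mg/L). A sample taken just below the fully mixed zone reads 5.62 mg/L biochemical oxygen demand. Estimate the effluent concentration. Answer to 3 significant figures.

Mass balance: 67.70·2.700 + 3.250·Cₑ = 70.95·5.620
→ Cₑ = (70.95·5.620 − 67.70·2.700) / 3.250 = 66.45 mg/L.

66.4 mg/L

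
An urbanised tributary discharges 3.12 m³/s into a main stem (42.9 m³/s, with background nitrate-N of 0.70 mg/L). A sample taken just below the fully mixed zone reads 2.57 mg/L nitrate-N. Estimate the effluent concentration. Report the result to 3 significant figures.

Mass balance: 42.90·0.7000 + 3.120·Cₑ = 46.02·2.570
→ Cₑ = (46.02·2.570 − 42.90·0.7000) / 3.120 = 28.28 mg/L.

28.3 mg/L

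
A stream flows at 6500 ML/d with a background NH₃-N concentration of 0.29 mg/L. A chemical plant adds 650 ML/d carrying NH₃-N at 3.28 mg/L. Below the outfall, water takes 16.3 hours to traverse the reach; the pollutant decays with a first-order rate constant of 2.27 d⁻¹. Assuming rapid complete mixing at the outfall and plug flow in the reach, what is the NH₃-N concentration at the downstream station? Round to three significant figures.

Mass balance: C = (6500·0.2900 + 650.0·3.280) / 7150 = 4017/7150 = 0.5618 mg/L.
First-order decay: C = 0.5618·exp(−k·t) = 0.5618·0.2140 = 0.1202 mg/L.

0.120 mg/L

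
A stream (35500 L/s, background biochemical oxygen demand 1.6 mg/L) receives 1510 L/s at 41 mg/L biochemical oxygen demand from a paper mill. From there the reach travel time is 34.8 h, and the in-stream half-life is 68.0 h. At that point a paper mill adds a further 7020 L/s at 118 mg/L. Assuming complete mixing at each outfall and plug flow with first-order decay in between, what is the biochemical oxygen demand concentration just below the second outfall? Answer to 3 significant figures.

Mixed concentration C = ΣQC/ΣQ = (35500·1.600 + 1510·41.00) / 37010 = 118700/37010 = 3.208 mg/L; combined flow 37010 L/s.
Half-life 68.0 h → k = ln 2 / 68.0 = 0.01019 h⁻¹ = 0.2446 d⁻¹.
First-order decay: C = 3.208·exp(−k·t) = 3.208·0.7014 = 2.250 mg/L.
Second outfall: C = (37010·2.250 + 7020·118.0)/44030 = 20.70 mg/L.

20.7 mg/L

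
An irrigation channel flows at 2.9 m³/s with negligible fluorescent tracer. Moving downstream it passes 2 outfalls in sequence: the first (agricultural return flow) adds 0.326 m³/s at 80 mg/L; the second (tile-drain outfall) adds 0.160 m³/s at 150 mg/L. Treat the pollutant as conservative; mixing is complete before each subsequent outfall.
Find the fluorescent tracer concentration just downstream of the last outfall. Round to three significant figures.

Outfall 1: combined Q = 3.226 m³/s; C = (2.900·0 + 0.3260·80.00)/3.226 = 8.084 mg/L.
Outfall 2: combined Q = 3.386 m³/s; C = (3.226·8.084 + 0.1600·150.0)/3.386 = 14.79 mg/L.

14.8 mg/L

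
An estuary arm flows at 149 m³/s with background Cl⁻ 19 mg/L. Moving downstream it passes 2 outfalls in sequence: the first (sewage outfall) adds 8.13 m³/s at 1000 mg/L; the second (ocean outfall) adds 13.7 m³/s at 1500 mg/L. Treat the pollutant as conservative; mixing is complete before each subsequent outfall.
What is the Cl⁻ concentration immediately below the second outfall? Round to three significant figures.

After outfall 1: Q = 149.0 + 8.130 = 157.1 m³/s; C = (149.0·19.00 + 8.130·1000)/157.1 = 69.76 mg/L.
After outfall 2: Q = 157.1 + 13.70 = 170.8 m³/s; C = (157.1·69.76 + 13.70·1500)/170.8 = 184.5 mg/L.

184 mg/L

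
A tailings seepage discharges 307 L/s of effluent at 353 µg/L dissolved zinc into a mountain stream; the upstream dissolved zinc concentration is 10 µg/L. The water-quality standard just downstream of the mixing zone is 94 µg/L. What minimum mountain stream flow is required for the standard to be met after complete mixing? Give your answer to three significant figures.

Set C_mix = 94: (Q·10.00 + 307.0·353.0) / (Q + 307.0) = 94
→ Q = 307.0·(353.0 − 94)/(94 − 10.00) = 946.6 L/s.

947 L/s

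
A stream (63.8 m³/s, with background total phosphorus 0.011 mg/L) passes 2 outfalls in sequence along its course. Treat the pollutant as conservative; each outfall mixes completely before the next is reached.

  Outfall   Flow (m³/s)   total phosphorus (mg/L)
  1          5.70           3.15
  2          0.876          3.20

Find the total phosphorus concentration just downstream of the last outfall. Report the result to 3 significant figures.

0.305 mg/L

After outfall 1: Q = 63.80 + 5.700 = 69.50 m³/s; C = (63.80·0.01100 + 5.700·3.150)/69.50 = 0.2684 mg/L.
After outfall 2: Q = 69.50 + 0.8760 = 70.38 m³/s; C = (69.50·0.2684 + 0.8760·3.200)/70.38 = 0.3049 mg/L.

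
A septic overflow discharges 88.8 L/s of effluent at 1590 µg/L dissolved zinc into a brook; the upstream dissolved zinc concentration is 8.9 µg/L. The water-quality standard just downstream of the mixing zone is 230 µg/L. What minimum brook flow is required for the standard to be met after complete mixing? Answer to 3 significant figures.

Set C_mix = 230: (Q·8.900 + 88.80·1590) / (Q + 88.80) = 230
→ Q = 88.80·(1590 − 230)/(230 − 8.900) = 546.2 L/s.

546 L/s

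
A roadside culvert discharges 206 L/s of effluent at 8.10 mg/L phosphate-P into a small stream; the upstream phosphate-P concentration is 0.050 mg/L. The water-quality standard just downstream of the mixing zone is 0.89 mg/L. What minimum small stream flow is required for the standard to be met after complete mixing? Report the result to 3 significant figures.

Set C_mix = 0.89: (Q·0.05000 + 206.0·8.100) / (Q + 206.0) = 0.89
→ Q = 206.0·(8.100 − 0.89)/(0.89 − 0.05000) = 1768 L/s.

1770 L/s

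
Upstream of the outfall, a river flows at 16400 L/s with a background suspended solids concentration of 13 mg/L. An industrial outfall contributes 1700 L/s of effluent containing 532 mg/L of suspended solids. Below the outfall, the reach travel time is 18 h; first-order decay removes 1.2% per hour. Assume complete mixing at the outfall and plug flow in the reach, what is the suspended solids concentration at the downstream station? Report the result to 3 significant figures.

49.7 mg/L

Flow-weighted average: C = (16400·13.00 + 1700·532.0) / 18100 = 1118000/18100 = 61.75 mg/L.
1.2%/h lost → k = −ln(1 − 0.012) = 0.01207 h⁻¹.
Applying C = C₀e^(−kt): 61.75 × 0.8047 = 49.69 mg/L.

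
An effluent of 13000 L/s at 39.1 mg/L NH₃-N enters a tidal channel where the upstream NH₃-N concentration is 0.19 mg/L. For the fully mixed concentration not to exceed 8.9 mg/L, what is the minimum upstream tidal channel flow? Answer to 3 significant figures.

Set C_mix = 8.9: (Q·0.1900 + 13000·39.10) / (Q + 13000) = 8.9
→ Q = 13000·(39.10 − 8.9)/(8.9 − 0.1900) = 45070 L/s.

45100 L/s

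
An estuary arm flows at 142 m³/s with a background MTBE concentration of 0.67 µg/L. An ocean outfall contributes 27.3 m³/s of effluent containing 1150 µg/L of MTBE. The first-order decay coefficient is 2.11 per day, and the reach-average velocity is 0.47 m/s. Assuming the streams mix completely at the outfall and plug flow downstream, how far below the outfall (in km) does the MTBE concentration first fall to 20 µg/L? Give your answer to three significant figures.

After mixing, C = (142.0·0.6700 + 27.30·1150) / 169.3 = 31490/169.3 = 186.0 µg/L.
Set 186.0·exp(−k·t) = 20 → t = ln(186.0/20)/k = 91310 s = 25.37 h.
Distance = v·t = 0.47·91310 = 42920 m = 42.92 km.

42.9 km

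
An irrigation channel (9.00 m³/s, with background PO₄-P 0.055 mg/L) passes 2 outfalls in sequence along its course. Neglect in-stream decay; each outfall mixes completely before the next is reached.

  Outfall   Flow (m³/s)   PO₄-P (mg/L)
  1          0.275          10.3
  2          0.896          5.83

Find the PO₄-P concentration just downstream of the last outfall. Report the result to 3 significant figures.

0.841 mg/L

After outfall 1: Q = 9.000 + 0.2750 = 9.275 m³/s; C = (9.000·0.05500 + 0.2750·10.30)/9.275 = 0.3588 mg/L.
After outfall 2: Q = 9.275 + 0.8960 = 10.17 m³/s; C = (9.275·0.3588 + 0.8960·5.830)/10.17 = 0.8407 mg/L.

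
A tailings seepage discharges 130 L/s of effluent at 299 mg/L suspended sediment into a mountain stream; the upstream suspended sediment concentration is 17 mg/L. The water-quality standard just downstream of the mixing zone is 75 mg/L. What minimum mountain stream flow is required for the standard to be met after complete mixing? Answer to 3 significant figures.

Set C_mix = 75: (Q·17.00 + 130.0·299.0) / (Q + 130.0) = 75
→ Q = 130.0·(299.0 − 75)/(75 − 17.00) = 502.1 L/s.

502 L/s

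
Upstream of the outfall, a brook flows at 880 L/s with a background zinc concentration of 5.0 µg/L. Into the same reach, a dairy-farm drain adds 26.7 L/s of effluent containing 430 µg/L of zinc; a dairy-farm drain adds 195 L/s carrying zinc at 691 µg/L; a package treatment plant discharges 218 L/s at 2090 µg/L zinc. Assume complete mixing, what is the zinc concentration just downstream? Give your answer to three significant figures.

After mixing, C = (880.0·5.000 + 26.70·430.0 + 195.0·691.0 + 218.0·2090) / 1320 = 606200/1320 = 459.4 µg/L.

459 µg/L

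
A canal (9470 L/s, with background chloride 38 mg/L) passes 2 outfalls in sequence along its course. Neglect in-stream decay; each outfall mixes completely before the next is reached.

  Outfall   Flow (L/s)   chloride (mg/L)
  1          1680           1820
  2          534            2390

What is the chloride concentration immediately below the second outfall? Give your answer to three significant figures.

Below outfall 1: Q → 11150 L/s, C = (9470·38.00 + 1680·1820)/11150 = 306.5 mg/L.
Below outfall 2: Q → 11680 L/s, C = (11150·306.5 + 534.0·2390)/11680 = 401.7 mg/L.

402 mg/L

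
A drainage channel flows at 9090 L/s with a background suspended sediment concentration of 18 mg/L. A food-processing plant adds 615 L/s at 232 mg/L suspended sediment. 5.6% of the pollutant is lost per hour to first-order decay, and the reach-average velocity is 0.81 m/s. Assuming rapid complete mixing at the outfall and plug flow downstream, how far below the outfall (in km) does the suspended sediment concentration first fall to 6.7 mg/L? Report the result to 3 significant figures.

After mixing, C = (9090·18.00 + 615.0·232.0) / 9705 = 306300/9705 = 31.56 mg/L.
5.6%/h lost → k = −ln(1 − 0.056) = 0.05763 h⁻¹.
Set 31.56·exp(−k·t) = 6.7 → t = ln(31.56/6.7)/k = 96810 s = 26.89 h.
Distance = v·t = 0.81·96810 = 78420 m = 78.42 km.

78.4 km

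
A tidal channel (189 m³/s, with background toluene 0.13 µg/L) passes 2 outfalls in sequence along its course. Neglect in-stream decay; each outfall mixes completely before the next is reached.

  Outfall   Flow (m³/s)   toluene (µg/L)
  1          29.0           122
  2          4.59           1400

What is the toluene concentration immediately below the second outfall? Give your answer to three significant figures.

Below outfall 1: Q → 218.0 m³/s, C = (189.0·0.1300 + 29.00·122.0)/218.0 = 16.34 µg/L.
Below outfall 2: Q → 222.6 m³/s, C = (218.0·16.34 + 4.590·1400)/222.6 = 44.87 µg/L.

44.9 µg/L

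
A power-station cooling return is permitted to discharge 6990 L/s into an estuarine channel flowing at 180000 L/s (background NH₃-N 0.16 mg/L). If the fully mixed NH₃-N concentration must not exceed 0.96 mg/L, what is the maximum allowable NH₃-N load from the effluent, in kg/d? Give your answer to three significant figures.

Mass balance at the limit: 180000·0.1600 + 6990·Cₑ = 187000·0.96 → Cₑ = 21.56 mg/L.
6990 L/s = 6.990 m³/s. Load = 6.990 m³/s × 21.56 g/m³ × 86 400 s/d = 13020 kg/d.

13000 kg/d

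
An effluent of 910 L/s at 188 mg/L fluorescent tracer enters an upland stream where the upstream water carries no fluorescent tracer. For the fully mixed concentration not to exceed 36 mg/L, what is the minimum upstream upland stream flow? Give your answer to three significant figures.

Set C_mix = 36: (Q·0 + 910.0·188.0) / (Q + 910.0) = 36
→ Q = 910.0·(188.0 − 36)/(36 − 0) = 3842 L/s.

3840 L/s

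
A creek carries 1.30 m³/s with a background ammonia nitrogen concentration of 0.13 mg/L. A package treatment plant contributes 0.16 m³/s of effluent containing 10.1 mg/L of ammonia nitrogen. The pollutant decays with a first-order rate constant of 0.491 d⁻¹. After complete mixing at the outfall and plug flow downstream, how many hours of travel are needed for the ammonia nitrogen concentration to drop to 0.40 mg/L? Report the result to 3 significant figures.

Conservation of mass: C = (1.300·0.1300 + 0.1600·10.10) / 1.460 = 1.785/1.460 = 1.223 mg/L.
1.223·exp(−k·t) = 0.40 → t = ln(1.223/0.40)/k = 196600 s = 54.61 h.

54.6 h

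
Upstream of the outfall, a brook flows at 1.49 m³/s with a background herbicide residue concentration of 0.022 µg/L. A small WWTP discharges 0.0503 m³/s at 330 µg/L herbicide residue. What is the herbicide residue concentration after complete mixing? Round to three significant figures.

Mass balance: C = (1.490·0.02200 + 0.05030·330.0) / 1.540 = 16.63/1.540 = 10.80 µg/L.

10.8 µg/L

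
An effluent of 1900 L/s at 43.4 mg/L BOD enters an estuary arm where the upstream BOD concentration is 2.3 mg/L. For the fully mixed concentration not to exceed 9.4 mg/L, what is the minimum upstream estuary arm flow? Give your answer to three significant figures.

9100 L/s

Set C_mix = 9.4: (Q·2.300 + 1900·43.40) / (Q + 1900) = 9.4
→ Q = 1900·(43.40 − 9.4)/(9.4 − 2.300) = 9099 L/s.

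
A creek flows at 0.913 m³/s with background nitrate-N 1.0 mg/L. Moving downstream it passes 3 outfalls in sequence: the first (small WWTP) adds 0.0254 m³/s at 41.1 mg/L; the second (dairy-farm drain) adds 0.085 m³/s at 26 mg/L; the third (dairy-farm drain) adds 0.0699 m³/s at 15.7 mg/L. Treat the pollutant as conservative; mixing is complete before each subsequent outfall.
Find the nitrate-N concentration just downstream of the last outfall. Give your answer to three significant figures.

4.82 mg/L

Below outfall 1: Q → 0.9384 m³/s, C = (0.9130·1.000 + 0.02540·41.10)/0.9384 = 2.085 mg/L.
Below outfall 2: Q → 1.023 m³/s, C = (0.9384·2.085 + 0.08500·26.00)/1.023 = 4.072 mg/L.
Below outfall 3: Q → 1.093 m³/s, C = (1.023·4.072 + 0.06990·15.70)/1.093 = 4.815 mg/L.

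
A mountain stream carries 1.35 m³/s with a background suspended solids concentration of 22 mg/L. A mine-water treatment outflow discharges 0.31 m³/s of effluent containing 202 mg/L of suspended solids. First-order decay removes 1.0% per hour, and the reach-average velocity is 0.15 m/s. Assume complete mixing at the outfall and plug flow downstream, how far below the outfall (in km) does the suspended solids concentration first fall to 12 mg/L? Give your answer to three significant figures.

82.4 km

After mixing, C = (1.350·22.00 + 0.3100·202.0) / 1.660 = 92.32/1.660 = 55.61 mg/L.
1.0%/h lost → k = −ln(1 − 0.01) = 0.01005 h⁻¹.
Set 55.61·exp(−k·t) = 12 → t = ln(55.61/12)/k = 549300 s = 152.6 h.
Distance = v·t = 0.15·549300 = 82400 m = 82.40 km.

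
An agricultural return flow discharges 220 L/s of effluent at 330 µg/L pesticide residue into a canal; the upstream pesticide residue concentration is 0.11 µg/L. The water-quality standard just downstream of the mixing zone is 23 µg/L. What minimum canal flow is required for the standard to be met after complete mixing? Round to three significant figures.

Set C_mix = 23: (Q·0.1100 + 220.0·330.0) / (Q + 220.0) = 23
→ Q = 220.0·(330.0 − 23)/(23 − 0.1100) = 2951 L/s.

2950 L/s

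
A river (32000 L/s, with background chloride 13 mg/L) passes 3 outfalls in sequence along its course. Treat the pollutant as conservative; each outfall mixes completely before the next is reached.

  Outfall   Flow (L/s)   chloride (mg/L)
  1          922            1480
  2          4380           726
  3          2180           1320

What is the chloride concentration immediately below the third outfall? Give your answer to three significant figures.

Below outfall 1: Q → 32920 L/s, C = (32000·13.00 + 922.0·1480)/32920 = 54.08 mg/L.
Below outfall 2: Q → 37300 L/s, C = (32920·54.08 + 4380·726.0)/37300 = 133.0 mg/L.
Below outfall 3: Q → 39480 L/s, C = (37300·133.0 + 2180·1320)/39480 = 198.5 mg/L.

199 mg/L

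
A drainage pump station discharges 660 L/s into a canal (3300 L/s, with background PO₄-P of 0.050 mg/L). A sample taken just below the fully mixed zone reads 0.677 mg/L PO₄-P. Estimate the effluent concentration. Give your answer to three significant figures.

3.81 mg/L

Mass balance: 3300·0.05000 + 660.0·Cₑ = 3960·0.6770
→ Cₑ = (3960·0.6770 − 3300·0.05000) / 660.0 = 3.812 mg/L.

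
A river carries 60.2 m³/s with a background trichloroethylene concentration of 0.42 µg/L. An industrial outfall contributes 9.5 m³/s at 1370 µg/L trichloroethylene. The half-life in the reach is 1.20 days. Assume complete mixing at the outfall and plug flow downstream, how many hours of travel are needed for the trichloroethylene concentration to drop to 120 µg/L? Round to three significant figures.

18.5 h

Mixed concentration C = ΣQC/ΣQ = (60.20·0.4200 + 9.500·1370) / 69.70 = 13040/69.70 = 187.1 µg/L.
Half-life 1.20 d → k = ln 2 / 1.20 = 0.5776 d⁻¹.
187.1·exp(−k·t) = 120 → t = ln(187.1/120)/k = 66430 s = 18.45 h.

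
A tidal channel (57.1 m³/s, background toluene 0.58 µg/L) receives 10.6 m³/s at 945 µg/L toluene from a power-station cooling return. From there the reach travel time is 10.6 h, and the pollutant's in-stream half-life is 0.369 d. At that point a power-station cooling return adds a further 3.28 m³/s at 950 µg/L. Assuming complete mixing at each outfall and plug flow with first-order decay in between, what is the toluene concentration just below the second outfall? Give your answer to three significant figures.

Mixed concentration C = ΣQC/ΣQ = (57.10·0.5800 + 10.60·945.0) / 67.70 = 10050/67.70 = 148.5 µg/L; combined flow 67.70 m³/s.
Half-life 0.369 d → k = ln 2 / 0.369 = 1.878 d⁻¹.
First-order decay: C = 148.5·exp(−k·t) = 148.5·0.4362 = 64.75 µg/L.
At the second outfall, C = (67.70·64.75 + 3.280·950.0) / (67.70 + 3.280) = 105.7 µg/L.

106 µg/L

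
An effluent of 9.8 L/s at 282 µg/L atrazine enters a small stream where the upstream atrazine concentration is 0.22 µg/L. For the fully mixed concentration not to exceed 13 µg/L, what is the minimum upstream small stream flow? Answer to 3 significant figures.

Set C_mix = 13: (Q·0.2200 + 9.800·282.0) / (Q + 9.800) = 13
→ Q = 9.800·(282.0 − 13)/(13 − 0.2200) = 206.3 L/s.

206 L/s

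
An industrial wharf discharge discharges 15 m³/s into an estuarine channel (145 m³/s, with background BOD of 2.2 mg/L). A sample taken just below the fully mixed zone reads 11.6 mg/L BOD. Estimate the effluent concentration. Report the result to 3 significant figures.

102 mg/L

Mass balance: 145.0·2.200 + 15.00·Cₑ = 160.0·11.60
→ Cₑ = (160.0·11.60 − 145.0·2.200) / 15.00 = 102.5 mg/L.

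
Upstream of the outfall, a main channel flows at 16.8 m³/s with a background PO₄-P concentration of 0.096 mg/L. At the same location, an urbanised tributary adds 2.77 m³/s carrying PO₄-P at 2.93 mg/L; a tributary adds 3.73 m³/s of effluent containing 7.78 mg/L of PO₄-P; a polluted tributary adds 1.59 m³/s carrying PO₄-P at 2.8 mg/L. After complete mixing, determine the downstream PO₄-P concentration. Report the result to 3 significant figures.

1.74 mg/L

Conservation of mass: C = (16.80·0.09600 + 2.770·2.930 + 3.730·7.780 + 1.590·2.800) / 24.89 = 43.20/24.89 = 1.736 mg/L.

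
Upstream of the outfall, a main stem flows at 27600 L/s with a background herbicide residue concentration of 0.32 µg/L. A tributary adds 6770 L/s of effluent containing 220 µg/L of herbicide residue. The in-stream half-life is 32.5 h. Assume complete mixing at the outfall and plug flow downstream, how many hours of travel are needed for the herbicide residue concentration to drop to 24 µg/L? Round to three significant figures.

28.0 h

Mixed concentration C = ΣQC/ΣQ = (27600·0.3200 + 6770·220.0) / 34370 = 1498000/34370 = 43.59 µg/L.
Half-life 32.5 h → k = ln 2 / 32.5 = 0.02133 h⁻¹ = 0.5119 d⁻¹.
43.59·exp(−k·t) = 24 → t = ln(43.59/24)/k = 100700 s = 27.98 h.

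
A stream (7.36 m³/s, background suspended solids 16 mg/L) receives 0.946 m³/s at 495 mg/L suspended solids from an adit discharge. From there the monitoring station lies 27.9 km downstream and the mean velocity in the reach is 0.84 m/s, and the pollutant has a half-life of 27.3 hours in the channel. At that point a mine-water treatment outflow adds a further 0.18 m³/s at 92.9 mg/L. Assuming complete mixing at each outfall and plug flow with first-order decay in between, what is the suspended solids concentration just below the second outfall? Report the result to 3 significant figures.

Conservation of mass: C = (7.360·16.00 + 0.9460·495.0) / 8.306 = 586.0/8.306 = 70.56 mg/L; combined flow 8.306 m³/s.
Travel time t = 27.9·1000 / 0.84 = 33210 s = 9.226 h.
Half-life 27.3 h → k = ln 2 / 27.3 = 0.02539 h⁻¹ = 0.6094 d⁻¹.
First-order decay: C = 70.56·exp(−k·t) = 70.56·0.7912 = 55.82 mg/L.
At the second outfall, C = (8.306·55.82 + 0.1800·92.90) / (8.306 + 0.1800) = 56.61 mg/L.

56.6 mg/L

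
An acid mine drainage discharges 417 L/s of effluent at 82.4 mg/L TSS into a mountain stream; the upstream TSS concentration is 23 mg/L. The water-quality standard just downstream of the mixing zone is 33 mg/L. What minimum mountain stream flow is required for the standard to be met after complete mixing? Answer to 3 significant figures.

Set C_mix = 33: (Q·23.00 + 417.0·82.40) / (Q + 417.0) = 33
→ Q = 417.0·(82.40 − 33)/(33 − 23.00) = 2060 L/s.

2060 L/s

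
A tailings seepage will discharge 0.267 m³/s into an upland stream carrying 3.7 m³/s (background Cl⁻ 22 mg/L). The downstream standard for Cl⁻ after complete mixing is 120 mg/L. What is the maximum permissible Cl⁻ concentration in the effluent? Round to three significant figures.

At the limit, (Qr·Cr + Qe·Cₑ)/(Qr + Qe) = 120:
Cₑ = (3.967·120 − 3.700·22.00) / 0.2670 = 1478 mg/L.

1480 mg/L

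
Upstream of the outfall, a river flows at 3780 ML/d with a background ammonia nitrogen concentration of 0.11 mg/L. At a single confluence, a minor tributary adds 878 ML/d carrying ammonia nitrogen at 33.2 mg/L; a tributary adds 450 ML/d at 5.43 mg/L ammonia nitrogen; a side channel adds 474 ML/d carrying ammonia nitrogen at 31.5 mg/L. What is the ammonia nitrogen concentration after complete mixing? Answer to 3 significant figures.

8.41 mg/L

Mass balance: C = (3780·0.1100 + 878.0·33.20 + 450.0·5.430 + 474.0·31.50) / 5582 = 46940/5582 = 8.409 mg/L.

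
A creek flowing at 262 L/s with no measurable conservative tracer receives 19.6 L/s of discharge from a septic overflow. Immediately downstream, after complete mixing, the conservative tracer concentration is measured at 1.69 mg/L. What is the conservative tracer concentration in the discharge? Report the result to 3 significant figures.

Mass balance: 262.0·0 + 19.60·Cₑ = 281.6·1.690
→ Cₑ = (281.6·1.690 − 262.0·0) / 19.60 = 24.28 mg/L.

24.3 mg/L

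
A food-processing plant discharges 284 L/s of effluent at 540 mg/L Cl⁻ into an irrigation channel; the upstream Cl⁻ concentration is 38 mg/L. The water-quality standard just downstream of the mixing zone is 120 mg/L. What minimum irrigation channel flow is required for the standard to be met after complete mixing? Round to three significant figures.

Set C_mix = 120: (Q·38.00 + 284.0·540.0) / (Q + 284.0) = 120
→ Q = 284.0·(540.0 − 120)/(120 − 38.00) = 1455 L/s.

1450 L/s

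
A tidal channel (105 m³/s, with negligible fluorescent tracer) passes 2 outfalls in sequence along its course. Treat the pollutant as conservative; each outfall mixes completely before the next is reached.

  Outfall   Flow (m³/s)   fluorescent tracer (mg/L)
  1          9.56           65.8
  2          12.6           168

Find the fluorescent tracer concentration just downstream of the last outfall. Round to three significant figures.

21.6 mg/L

Outfall 1: combined Q = 114.6 m³/s; C = (105.0·0 + 9.560·65.80)/114.6 = 5.491 mg/L.
Outfall 2: combined Q = 127.2 m³/s; C = (114.6·5.491 + 12.60·168.0)/127.2 = 21.59 mg/L.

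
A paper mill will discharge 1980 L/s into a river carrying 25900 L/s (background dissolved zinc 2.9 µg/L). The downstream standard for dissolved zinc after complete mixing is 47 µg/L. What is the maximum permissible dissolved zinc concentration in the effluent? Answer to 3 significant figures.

624 µg/L

At the limit, (Qr·Cr + Qe·Cₑ)/(Qr + Qe) = 47:
Cₑ = (27880·47 − 25900·2.900) / 1980 = 623.9 µg/L.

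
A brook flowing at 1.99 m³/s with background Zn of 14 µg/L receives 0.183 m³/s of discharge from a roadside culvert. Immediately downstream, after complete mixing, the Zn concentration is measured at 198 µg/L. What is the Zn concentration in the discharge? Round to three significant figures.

2200 µg/L

Mass balance: 1.990·14.00 + 0.1830·Cₑ = 2.173·198.0
→ Cₑ = (2.173·198.0 − 1.990·14.00) / 0.1830 = 2199 µg/L.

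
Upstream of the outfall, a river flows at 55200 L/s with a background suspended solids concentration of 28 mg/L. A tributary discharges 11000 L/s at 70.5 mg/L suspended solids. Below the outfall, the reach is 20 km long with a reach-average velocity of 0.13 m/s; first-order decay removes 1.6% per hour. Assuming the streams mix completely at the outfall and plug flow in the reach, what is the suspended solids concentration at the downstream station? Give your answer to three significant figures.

After mixing, C = (55200·28.00 + 11000·70.50) / 66200 = 2321000/66200 = 35.06 mg/L.
Travel time t = 20·1000 / 0.13 = 153800 s = 42.74 h.
1.6%/h lost → k = −ln(1 − 0.016) = 0.01613 h⁻¹.
Decay over the reach: 35.06·exp(−kt) = 35.06·0.5019 = 17.60 mg/L.

17.6 mg/L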